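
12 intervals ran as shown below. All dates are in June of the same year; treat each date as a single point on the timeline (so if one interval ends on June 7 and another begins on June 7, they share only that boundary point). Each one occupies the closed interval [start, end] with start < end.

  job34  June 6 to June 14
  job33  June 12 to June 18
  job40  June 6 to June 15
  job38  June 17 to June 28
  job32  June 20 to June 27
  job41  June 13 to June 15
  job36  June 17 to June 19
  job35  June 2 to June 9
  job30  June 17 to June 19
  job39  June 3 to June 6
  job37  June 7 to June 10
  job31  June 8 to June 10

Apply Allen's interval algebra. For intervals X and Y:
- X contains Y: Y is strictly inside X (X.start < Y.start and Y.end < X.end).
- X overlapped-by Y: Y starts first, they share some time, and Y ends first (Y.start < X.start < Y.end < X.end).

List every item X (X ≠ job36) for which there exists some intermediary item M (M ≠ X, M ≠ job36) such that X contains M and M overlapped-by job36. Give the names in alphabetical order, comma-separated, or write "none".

none

Target job36 = [June 17, June 19].
Intermediaries M with M overlapped-by job36: none.
Union: none.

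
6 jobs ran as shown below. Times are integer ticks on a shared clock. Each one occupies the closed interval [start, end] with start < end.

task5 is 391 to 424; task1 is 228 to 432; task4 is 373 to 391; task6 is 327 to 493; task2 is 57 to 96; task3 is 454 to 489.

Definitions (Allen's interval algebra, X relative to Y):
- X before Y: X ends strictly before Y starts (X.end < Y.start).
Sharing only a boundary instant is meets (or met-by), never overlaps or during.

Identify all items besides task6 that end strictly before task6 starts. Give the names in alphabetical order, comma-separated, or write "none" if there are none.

task2

Target task6 = [327, 493].
task1 [228, 432] → overlaps → no.
task2 [57, 96] → before → yes.
task3 [454, 489] → during → no.
task4 [373, 391] → during → no.
task5 [391, 424] → during → no.
Result: task2.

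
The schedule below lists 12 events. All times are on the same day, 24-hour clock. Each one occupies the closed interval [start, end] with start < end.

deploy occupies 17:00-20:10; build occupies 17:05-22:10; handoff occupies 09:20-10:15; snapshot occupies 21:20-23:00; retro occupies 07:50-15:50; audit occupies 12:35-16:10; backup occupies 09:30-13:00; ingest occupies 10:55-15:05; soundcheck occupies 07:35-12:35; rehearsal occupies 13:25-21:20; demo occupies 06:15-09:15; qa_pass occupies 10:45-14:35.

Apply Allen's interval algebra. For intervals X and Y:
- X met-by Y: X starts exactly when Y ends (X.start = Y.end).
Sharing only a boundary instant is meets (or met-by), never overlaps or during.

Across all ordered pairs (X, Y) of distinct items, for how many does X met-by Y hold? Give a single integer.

Checking all 132 ordered pairs for relation 'met-by'; matching pairs in alphabetical order:
(audit, soundcheck): audit met-by soundcheck ✓
(snapshot, rehearsal): snapshot met-by rehearsal ✓
Count: 2.

2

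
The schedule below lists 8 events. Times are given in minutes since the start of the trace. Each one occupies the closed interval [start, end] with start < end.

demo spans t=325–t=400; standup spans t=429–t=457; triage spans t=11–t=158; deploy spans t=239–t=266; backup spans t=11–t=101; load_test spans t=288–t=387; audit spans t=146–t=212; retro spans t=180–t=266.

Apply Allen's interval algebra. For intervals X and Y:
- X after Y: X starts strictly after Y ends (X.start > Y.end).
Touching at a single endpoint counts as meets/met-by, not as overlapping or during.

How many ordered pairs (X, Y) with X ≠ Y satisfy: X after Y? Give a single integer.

23

Checking all 56 ordered pairs for relation 'after'; matching pairs in alphabetical order:
(audit, backup): audit after backup ✓
(demo, audit): demo after audit ✓
(demo, backup): demo after backup ✓
(demo, deploy): demo after deploy ✓
(demo, retro): demo after retro ✓
(demo, triage): demo after triage ✓
(deploy, audit): deploy after audit ✓
(deploy, backup): deploy after backup ✓
(deploy, triage): deploy after triage ✓
(load_test, audit): load_test after audit ✓
(load_test, backup): load_test after backup ✓
(load_test, deploy): load_test after deploy ✓
(load_test, retro): load_test after retro ✓
(load_test, triage): load_test after triage ✓
(retro, backup): retro after backup ✓
(retro, triage): retro after triage ✓
(standup, audit): standup after audit ✓
(standup, backup): standup after backup ✓
(standup, demo): standup after demo ✓
(standup, deploy): standup after deploy ✓
(standup, load_test): standup after load_test ✓
(standup, retro): standup after retro ✓
(standup, triage): standup after triage ✓
Count: 23.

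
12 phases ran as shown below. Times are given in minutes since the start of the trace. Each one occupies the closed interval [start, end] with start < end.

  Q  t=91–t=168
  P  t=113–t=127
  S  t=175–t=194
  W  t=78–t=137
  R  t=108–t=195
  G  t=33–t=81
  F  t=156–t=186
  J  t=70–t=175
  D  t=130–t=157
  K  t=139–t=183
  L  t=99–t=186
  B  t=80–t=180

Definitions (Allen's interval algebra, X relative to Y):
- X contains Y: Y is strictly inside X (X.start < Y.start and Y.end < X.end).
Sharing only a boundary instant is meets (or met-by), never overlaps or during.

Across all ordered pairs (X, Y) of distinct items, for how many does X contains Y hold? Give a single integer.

Checking all 132 ordered pairs for relation 'contains'; matching pairs in alphabetical order:
(B, D): B contains D ✓
(B, P): B contains P ✓
(B, Q): B contains Q ✓
(J, D): J contains D ✓
(J, P): J contains P ✓
(J, Q): J contains Q ✓
(J, W): J contains W ✓
(L, D): L contains D ✓
(L, K): L contains K ✓
(L, P): L contains P ✓
(Q, D): Q contains D ✓
(Q, P): Q contains P ✓
(R, D): R contains D ✓
(R, F): R contains F ✓
(R, K): R contains K ✓
(R, P): R contains P ✓
(R, S): R contains S ✓
(W, P): W contains P ✓
Count: 18.

18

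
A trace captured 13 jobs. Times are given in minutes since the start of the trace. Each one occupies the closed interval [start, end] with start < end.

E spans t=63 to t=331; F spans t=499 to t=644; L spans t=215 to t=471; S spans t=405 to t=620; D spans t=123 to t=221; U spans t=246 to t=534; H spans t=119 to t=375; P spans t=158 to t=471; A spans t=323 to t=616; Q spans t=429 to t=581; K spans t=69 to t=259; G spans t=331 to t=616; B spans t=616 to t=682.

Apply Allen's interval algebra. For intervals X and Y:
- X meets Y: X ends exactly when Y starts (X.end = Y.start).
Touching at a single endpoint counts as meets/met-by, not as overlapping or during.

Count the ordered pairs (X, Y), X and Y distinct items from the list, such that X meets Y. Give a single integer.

3

Checking all 156 ordered pairs for relation 'meets'; matching pairs in alphabetical order:
(A, B): A meets B ✓
(E, G): E meets G ✓
(G, B): G meets B ✓
Count: 3.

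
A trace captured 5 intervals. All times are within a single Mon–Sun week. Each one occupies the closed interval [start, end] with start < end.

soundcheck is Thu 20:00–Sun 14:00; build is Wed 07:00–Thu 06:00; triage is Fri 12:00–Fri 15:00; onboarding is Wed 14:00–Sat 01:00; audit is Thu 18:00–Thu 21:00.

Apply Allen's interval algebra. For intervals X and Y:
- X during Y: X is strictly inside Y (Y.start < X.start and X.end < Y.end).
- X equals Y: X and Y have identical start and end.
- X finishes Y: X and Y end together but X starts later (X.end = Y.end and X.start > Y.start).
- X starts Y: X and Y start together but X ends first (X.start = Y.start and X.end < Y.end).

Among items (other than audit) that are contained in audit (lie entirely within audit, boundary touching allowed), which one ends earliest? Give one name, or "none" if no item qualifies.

Target audit = [Thu 18:00, Thu 21:00].
build [Wed 07:00, Thu 06:00] → before → excluded.
onboarding [Wed 14:00, Sat 01:00] → contains → excluded.
soundcheck [Thu 20:00, Sun 14:00] → overlapped-by → excluded.
triage [Fri 12:00, Fri 15:00] → after → excluded.
No candidates → none.

none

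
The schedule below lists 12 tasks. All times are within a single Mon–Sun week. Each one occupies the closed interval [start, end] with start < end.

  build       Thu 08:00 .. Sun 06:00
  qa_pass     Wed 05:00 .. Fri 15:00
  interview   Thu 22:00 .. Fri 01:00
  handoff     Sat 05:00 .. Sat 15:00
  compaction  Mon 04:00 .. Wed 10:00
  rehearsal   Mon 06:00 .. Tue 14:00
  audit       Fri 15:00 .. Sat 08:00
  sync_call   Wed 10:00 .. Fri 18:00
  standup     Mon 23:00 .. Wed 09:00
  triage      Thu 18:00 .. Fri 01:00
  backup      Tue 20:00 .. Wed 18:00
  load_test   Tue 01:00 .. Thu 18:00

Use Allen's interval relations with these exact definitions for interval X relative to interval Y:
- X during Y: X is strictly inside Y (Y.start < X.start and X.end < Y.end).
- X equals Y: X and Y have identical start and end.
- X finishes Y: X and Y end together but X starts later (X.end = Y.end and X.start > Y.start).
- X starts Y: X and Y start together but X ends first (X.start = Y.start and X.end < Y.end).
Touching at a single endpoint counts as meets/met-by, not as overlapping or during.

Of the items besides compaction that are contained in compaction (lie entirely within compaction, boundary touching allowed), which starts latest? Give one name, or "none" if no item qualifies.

standup

Target compaction = [Mon 04:00, Wed 10:00].
audit [Fri 15:00, Sat 08:00] → after → excluded.
backup [Tue 20:00, Wed 18:00] → overlapped-by → excluded.
build [Thu 08:00, Sun 06:00] → after → excluded.
handoff [Sat 05:00, Sat 15:00] → after → excluded.
interview [Thu 22:00, Fri 01:00] → after → excluded.
load_test [Tue 01:00, Thu 18:00] → overlapped-by → excluded.
qa_pass [Wed 05:00, Fri 15:00] → overlapped-by → excluded.
rehearsal [Mon 06:00, Tue 14:00] → during → candidate.
standup [Mon 23:00, Wed 09:00] → during → candidate.
sync_call [Wed 10:00, Fri 18:00] → met-by → excluded.
triage [Thu 18:00, Fri 01:00] → after → excluded.
Among candidates, latest start is Mon 23:00 → standup.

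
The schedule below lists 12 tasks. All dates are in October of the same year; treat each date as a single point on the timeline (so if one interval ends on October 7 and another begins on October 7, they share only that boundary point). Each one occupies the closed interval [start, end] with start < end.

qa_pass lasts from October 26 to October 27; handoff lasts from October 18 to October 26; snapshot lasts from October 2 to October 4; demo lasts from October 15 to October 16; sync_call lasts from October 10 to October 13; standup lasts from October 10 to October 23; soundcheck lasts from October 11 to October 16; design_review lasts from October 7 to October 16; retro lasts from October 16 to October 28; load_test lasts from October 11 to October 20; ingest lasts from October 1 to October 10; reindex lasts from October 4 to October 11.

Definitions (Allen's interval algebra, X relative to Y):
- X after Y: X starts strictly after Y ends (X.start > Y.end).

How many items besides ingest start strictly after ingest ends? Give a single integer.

Target ingest = [October 1, October 10].
demo [October 15, October 16] → after → counts.
design_review [October 7, October 16] → overlapped-by → no.
handoff [October 18, October 26] → after → counts.
load_test [October 11, October 20] → after → counts.
qa_pass [October 26, October 27] → after → counts.
reindex [October 4, October 11] → overlapped-by → no.
retro [October 16, October 28] → after → counts.
snapshot [October 2, October 4] → during → no.
soundcheck [October 11, October 16] → after → counts.
standup [October 10, October 23] → met-by → no.
sync_call [October 10, October 13] → met-by → no.
Total: 6.

6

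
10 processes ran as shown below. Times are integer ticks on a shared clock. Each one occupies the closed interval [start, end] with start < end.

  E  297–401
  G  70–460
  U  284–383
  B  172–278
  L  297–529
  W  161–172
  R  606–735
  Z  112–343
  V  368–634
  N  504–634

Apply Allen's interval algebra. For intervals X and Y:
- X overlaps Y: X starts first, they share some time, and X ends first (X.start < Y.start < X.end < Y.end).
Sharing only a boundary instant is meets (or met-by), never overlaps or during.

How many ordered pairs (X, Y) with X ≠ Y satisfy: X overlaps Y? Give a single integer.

13

Checking all 90 ordered pairs for relation 'overlaps'; matching pairs in alphabetical order:
(E, V): E overlaps V ✓
(G, L): G overlaps L ✓
(G, V): G overlaps V ✓
(L, N): L overlaps N ✓
(L, V): L overlaps V ✓
(N, R): N overlaps R ✓
(U, E): U overlaps E ✓
(U, L): U overlaps L ✓
(U, V): U overlaps V ✓
(V, R): V overlaps R ✓
(Z, E): Z overlaps E ✓
(Z, L): Z overlaps L ✓
(Z, U): Z overlaps U ✓
Count: 13.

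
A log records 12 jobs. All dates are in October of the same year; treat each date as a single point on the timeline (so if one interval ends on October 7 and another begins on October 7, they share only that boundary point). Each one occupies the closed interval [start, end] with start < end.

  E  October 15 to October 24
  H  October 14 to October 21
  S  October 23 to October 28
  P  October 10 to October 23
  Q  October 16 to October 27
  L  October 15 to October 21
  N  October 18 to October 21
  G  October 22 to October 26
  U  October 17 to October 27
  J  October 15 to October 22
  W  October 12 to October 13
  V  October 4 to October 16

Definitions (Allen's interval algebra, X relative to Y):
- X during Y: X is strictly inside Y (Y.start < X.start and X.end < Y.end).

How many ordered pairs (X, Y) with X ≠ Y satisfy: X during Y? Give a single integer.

Checking all 132 ordered pairs for relation 'during'; matching pairs in alphabetical order:
(G, Q): G during Q ✓
(G, U): G during U ✓
(H, P): H during P ✓
(J, P): J during P ✓
(L, P): L during P ✓
(N, E): N during E ✓
(N, J): N during J ✓
(N, P): N during P ✓
(N, Q): N during Q ✓
(N, U): N during U ✓
(W, P): W during P ✓
(W, V): W during V ✓
Count: 12.

12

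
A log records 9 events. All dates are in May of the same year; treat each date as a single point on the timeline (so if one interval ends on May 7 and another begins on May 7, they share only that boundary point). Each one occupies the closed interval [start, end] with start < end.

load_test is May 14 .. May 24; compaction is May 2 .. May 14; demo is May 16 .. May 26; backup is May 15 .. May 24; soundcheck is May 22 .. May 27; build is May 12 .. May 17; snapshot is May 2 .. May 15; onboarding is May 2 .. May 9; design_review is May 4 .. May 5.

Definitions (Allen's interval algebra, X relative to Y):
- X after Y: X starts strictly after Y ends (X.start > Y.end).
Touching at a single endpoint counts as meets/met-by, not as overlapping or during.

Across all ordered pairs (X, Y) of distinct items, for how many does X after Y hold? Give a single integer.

16

Checking all 72 ordered pairs for relation 'after'; matching pairs in alphabetical order:
(backup, compaction): backup after compaction ✓
(backup, design_review): backup after design_review ✓
(backup, onboarding): backup after onboarding ✓
(build, design_review): build after design_review ✓
(build, onboarding): build after onboarding ✓
(demo, compaction): demo after compaction ✓
(demo, design_review): demo after design_review ✓
(demo, onboarding): demo after onboarding ✓
(demo, snapshot): demo after snapshot ✓
(load_test, design_review): load_test after design_review ✓
(load_test, onboarding): load_test after onboarding ✓
(soundcheck, build): soundcheck after build ✓
(soundcheck, compaction): soundcheck after compaction ✓
(soundcheck, design_review): soundcheck after design_review ✓
(soundcheck, onboarding): soundcheck after onboarding ✓
(soundcheck, snapshot): soundcheck after snapshot ✓
Count: 16.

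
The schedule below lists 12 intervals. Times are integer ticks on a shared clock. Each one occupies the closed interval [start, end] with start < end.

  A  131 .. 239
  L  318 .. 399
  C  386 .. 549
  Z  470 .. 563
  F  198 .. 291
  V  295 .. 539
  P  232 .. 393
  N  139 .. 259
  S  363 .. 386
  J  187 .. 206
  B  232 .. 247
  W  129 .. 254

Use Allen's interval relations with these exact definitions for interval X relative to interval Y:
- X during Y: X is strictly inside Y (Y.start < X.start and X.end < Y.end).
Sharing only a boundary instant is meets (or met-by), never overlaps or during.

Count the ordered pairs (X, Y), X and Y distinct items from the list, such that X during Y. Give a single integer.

11

Checking all 132 ordered pairs for relation 'during'; matching pairs in alphabetical order:
(A, W): A during W ✓
(B, F): B during F ✓
(B, N): B during N ✓
(B, W): B during W ✓
(J, A): J during A ✓
(J, N): J during N ✓
(J, W): J during W ✓
(L, V): L during V ✓
(S, L): S during L ✓
(S, P): S during P ✓
(S, V): S during V ✓
Count: 11.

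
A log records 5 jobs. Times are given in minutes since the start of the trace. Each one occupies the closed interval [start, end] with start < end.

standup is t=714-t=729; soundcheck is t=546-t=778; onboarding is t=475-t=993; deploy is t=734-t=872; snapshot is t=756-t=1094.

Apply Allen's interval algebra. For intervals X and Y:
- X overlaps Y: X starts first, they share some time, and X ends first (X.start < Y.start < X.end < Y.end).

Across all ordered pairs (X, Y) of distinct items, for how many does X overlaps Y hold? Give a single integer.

Checking all 20 ordered pairs for relation 'overlaps'; matching pairs in alphabetical order:
(deploy, snapshot): deploy overlaps snapshot ✓
(onboarding, snapshot): onboarding overlaps snapshot ✓
(soundcheck, deploy): soundcheck overlaps deploy ✓
(soundcheck, snapshot): soundcheck overlaps snapshot ✓
Count: 4.

4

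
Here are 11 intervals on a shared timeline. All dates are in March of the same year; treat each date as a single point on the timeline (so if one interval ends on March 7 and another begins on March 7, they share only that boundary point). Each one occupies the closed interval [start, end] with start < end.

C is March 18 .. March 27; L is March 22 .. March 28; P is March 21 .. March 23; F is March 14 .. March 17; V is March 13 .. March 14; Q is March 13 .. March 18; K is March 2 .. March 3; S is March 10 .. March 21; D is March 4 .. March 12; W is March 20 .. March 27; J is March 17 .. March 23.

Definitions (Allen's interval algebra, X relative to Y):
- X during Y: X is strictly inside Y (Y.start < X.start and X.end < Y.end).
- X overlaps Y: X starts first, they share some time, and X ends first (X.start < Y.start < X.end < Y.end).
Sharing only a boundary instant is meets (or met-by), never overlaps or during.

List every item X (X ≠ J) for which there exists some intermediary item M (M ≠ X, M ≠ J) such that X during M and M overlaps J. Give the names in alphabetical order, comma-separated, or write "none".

Target J = [March 17, March 23].
Intermediaries M with M overlaps J: Q, S.
Via Q — items with X during Q: F.
Via S — items with X during S: F, Q, V.
Union: F, Q, V.

F, Q, V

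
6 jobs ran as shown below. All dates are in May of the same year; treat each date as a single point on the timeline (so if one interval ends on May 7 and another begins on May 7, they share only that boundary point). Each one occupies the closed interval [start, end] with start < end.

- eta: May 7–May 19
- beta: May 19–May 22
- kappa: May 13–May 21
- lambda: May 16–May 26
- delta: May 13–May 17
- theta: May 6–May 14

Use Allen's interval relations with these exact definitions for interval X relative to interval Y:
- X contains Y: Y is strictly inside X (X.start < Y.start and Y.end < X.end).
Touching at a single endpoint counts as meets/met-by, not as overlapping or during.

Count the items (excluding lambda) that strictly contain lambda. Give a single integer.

0

Target lambda = [May 16, May 26].
beta [May 19, May 22] → during → no.
delta [May 13, May 17] → overlaps → no.
eta [May 7, May 19] → overlaps → no.
kappa [May 13, May 21] → overlaps → no.
theta [May 6, May 14] → before → no.
Total: 0.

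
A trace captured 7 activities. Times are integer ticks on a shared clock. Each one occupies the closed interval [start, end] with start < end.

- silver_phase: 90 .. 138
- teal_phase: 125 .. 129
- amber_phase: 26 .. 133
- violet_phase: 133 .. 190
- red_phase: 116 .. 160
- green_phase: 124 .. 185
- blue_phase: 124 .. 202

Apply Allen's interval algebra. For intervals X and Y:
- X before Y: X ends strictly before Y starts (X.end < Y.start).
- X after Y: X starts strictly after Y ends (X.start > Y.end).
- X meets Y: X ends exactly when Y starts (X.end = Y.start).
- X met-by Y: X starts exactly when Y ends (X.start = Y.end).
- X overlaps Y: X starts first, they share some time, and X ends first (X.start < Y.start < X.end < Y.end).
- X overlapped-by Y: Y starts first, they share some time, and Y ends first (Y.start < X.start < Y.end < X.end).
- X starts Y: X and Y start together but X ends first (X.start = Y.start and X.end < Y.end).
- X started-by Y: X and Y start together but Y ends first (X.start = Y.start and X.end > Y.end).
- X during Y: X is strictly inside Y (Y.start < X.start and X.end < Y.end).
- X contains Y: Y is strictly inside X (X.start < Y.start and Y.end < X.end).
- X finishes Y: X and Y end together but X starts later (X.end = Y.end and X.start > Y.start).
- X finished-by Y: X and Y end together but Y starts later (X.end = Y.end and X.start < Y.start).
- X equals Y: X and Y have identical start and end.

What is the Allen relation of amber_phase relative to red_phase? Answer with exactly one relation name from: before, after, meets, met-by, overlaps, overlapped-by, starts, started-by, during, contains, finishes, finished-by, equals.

amber_phase = [26, 133]; red_phase = [116, 160].
Compare endpoints: amber_phase.start < red_phase.start, amber_phase.start < red_phase.end, amber_phase.end > red_phase.start, amber_phase.end < red_phase.end.
That pattern is 'overlaps'.

overlaps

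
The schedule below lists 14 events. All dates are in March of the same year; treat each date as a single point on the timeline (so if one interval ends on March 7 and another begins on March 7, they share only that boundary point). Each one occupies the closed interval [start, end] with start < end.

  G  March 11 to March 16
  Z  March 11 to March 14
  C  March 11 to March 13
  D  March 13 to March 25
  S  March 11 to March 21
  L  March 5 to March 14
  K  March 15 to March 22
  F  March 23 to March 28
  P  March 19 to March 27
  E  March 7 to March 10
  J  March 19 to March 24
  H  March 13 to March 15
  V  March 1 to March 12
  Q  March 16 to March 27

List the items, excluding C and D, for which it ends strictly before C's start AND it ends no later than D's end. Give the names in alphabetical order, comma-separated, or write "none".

Conditions: its end is strictly before C's start (X.end < March 11) AND its end is no later than D's end (X.end <= March 25).
E: end March 10 < March 11? ✓; end March 10 <= March 25? ✓ → yes.
F: end March 28 < March 11? ✗; end March 28 <= March 25? ✗ → no.
G: end March 16 < March 11? ✗; end March 16 <= March 25? ✓ → no.
H: end March 15 < March 11? ✗; end March 15 <= March 25? ✓ → no.
J: end March 24 < March 11? ✗; end March 24 <= March 25? ✓ → no.
K: end March 22 < March 11? ✗; end March 22 <= March 25? ✓ → no.
L: end March 14 < March 11? ✗; end March 14 <= March 25? ✓ → no.
P: end March 27 < March 11? ✗; end March 27 <= March 25? ✗ → no.
Q: end March 27 < March 11? ✗; end March 27 <= March 25? ✗ → no.
S: end March 21 < March 11? ✗; end March 21 <= March 25? ✓ → no.
V: end March 12 < March 11? ✗; end March 12 <= March 25? ✓ → no.
Z: end March 14 < March 11? ✗; end March 14 <= March 25? ✓ → no.
Result: E.

E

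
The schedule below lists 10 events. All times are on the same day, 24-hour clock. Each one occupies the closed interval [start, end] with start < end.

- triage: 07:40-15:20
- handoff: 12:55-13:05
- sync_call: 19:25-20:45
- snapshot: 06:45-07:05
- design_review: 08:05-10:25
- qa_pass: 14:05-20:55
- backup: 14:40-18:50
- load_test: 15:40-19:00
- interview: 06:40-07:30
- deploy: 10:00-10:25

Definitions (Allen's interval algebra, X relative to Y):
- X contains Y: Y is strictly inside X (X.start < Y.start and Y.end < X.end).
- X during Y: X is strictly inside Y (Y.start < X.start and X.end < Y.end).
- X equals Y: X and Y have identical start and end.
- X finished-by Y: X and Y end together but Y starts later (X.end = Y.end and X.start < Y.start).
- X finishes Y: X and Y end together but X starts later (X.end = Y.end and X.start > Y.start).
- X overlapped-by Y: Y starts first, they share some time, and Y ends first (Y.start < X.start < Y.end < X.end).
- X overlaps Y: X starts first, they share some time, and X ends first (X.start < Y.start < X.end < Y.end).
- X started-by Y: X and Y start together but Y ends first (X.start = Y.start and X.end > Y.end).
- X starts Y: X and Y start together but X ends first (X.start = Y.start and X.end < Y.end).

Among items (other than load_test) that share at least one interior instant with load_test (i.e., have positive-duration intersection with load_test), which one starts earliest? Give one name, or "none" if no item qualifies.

Target load_test = [15:40, 19:00].
backup [14:40, 18:50] → overlaps → candidate.
deploy [10:00, 10:25] → before → excluded.
design_review [08:05, 10:25] → before → excluded.
handoff [12:55, 13:05] → before → excluded.
interview [06:40, 07:30] → before → excluded.
qa_pass [14:05, 20:55] → contains → candidate.
snapshot [06:45, 07:05] → before → excluded.
sync_call [19:25, 20:45] → after → excluded.
triage [07:40, 15:20] → before → excluded.
Among candidates, earliest start is 14:05 → qa_pass.

qa_pass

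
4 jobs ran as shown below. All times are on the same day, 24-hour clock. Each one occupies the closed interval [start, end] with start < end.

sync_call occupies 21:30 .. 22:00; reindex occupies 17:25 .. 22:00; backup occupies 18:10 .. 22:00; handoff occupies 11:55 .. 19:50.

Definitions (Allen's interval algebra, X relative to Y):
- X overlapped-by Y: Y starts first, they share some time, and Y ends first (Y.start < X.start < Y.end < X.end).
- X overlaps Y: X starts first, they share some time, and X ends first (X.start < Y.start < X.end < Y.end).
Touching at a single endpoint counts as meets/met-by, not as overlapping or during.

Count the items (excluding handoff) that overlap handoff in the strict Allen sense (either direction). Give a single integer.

2

Target handoff = [11:55, 19:50].
backup [18:10, 22:00] → overlapped-by → counts.
reindex [17:25, 22:00] → overlapped-by → counts.
sync_call [21:30, 22:00] → after → no.
Total: 2.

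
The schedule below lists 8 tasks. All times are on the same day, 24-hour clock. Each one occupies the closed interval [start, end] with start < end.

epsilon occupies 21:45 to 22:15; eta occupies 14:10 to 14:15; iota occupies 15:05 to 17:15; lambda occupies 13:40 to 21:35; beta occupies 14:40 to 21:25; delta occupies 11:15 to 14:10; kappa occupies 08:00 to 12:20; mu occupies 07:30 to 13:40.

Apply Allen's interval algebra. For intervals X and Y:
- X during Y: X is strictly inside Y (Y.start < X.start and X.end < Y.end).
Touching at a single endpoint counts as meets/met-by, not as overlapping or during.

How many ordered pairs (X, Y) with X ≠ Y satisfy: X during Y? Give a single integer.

Checking all 56 ordered pairs for relation 'during'; matching pairs in alphabetical order:
(beta, lambda): beta during lambda ✓
(eta, lambda): eta during lambda ✓
(iota, beta): iota during beta ✓
(iota, lambda): iota during lambda ✓
(kappa, mu): kappa during mu ✓
Count: 5.

5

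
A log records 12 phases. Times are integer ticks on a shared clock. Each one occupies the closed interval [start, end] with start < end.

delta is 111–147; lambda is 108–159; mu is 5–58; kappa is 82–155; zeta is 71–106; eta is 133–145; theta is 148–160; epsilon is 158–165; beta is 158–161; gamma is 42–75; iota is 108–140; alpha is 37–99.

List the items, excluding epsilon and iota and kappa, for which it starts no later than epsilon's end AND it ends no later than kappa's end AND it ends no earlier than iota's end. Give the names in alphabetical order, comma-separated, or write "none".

delta, eta

Conditions: its start is no later than epsilon's end (X.start <= 165) AND its end is no later than kappa's end (X.end <= 155) AND its end is no earlier than iota's end (X.end >= 140).
alpha: start 37 <= 165? ✓; end 99 <= 155? ✓; end 99 >= 140? ✗ → no.
beta: start 158 <= 165? ✓; end 161 <= 155? ✗; end 161 >= 140? ✓ → no.
delta: start 111 <= 165? ✓; end 147 <= 155? ✓; end 147 >= 140? ✓ → yes.
eta: start 133 <= 165? ✓; end 145 <= 155? ✓; end 145 >= 140? ✓ → yes.
gamma: start 42 <= 165? ✓; end 75 <= 155? ✓; end 75 >= 140? ✗ → no.
lambda: start 108 <= 165? ✓; end 159 <= 155? ✗; end 159 >= 140? ✓ → no.
mu: start 5 <= 165? ✓; end 58 <= 155? ✓; end 58 >= 140? ✗ → no.
theta: start 148 <= 165? ✓; end 160 <= 155? ✗; end 160 >= 140? ✓ → no.
zeta: start 71 <= 165? ✓; end 106 <= 155? ✓; end 106 >= 140? ✗ → no.
Result: delta, eta.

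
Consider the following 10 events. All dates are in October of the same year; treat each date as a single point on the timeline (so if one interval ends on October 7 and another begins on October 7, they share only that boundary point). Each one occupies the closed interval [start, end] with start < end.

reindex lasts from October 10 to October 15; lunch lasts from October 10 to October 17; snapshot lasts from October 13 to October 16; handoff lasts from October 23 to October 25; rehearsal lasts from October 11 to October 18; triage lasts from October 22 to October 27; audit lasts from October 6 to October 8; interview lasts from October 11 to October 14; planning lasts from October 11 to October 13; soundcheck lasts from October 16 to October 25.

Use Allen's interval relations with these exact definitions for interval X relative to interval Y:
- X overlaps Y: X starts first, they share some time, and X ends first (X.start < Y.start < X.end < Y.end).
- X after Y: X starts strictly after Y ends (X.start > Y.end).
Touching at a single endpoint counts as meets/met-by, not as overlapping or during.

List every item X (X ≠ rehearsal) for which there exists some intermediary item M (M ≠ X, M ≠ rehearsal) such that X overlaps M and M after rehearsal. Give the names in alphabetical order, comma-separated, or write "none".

soundcheck

Target rehearsal = [October 11, October 18].
Intermediaries M with M after rehearsal: handoff, triage.
Via handoff — items with X overlaps handoff: none.
Via triage — items with X overlaps triage: soundcheck.
Union: soundcheck.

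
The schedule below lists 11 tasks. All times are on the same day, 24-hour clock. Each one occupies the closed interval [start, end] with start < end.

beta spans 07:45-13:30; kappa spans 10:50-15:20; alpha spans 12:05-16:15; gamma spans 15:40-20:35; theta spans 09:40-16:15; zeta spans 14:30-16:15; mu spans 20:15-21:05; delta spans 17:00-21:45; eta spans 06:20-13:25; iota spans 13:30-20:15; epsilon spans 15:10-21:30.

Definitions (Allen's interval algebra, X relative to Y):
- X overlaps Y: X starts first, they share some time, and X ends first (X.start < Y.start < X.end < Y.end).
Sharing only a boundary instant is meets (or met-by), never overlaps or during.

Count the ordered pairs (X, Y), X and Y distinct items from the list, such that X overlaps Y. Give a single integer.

25

Checking all 110 ordered pairs for relation 'overlaps'; matching pairs in alphabetical order:
(alpha, epsilon): alpha overlaps epsilon ✓
(alpha, gamma): alpha overlaps gamma ✓
(alpha, iota): alpha overlaps iota ✓
(beta, alpha): beta overlaps alpha ✓
(beta, kappa): beta overlaps kappa ✓
(beta, theta): beta overlaps theta ✓
(epsilon, delta): epsilon overlaps delta ✓
(eta, alpha): eta overlaps alpha ✓
(eta, beta): eta overlaps beta ✓
(eta, kappa): eta overlaps kappa ✓
(eta, theta): eta overlaps theta ✓
(gamma, delta): gamma overlaps delta ✓
(gamma, mu): gamma overlaps mu ✓
(iota, delta): iota overlaps delta ✓
(iota, epsilon): iota overlaps epsilon ✓
(iota, gamma): iota overlaps gamma ✓
(kappa, alpha): kappa overlaps alpha ✓
(kappa, epsilon): kappa overlaps epsilon ✓
(kappa, iota): kappa overlaps iota ✓
(kappa, zeta): kappa overlaps zeta ✓
(theta, epsilon): theta overlaps epsilon ✓
(theta, gamma): theta overlaps gamma ✓
(theta, iota): theta overlaps iota ✓
(zeta, epsilon): zeta overlaps epsilon ✓
... plus 1 further pairs not listed.
Count: 25.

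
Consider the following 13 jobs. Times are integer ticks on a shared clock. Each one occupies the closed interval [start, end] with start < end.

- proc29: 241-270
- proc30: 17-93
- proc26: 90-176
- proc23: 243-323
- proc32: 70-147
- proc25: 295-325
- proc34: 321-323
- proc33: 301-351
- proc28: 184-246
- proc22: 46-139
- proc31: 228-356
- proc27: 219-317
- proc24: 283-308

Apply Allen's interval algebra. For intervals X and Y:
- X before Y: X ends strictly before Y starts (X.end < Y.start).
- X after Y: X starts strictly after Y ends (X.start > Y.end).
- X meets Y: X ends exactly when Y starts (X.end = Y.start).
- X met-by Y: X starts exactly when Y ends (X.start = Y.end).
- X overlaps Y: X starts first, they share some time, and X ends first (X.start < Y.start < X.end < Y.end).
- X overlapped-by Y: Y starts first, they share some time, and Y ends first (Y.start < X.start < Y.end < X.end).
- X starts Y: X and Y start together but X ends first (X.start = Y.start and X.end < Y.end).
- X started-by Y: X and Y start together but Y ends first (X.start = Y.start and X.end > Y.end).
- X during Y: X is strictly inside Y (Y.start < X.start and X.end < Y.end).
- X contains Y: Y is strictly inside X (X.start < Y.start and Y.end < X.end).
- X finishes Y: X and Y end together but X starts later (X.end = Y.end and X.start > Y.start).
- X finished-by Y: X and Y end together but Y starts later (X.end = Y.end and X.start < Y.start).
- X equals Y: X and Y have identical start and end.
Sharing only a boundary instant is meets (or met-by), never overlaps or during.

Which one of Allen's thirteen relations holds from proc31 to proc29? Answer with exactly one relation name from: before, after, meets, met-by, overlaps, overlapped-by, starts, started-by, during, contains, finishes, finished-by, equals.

contains

proc31 = [228, 356]; proc29 = [241, 270].
Compare endpoints: proc31.start < proc29.start, proc31.start < proc29.end, proc31.end > proc29.start, proc31.end > proc29.end.
That pattern is 'contains'.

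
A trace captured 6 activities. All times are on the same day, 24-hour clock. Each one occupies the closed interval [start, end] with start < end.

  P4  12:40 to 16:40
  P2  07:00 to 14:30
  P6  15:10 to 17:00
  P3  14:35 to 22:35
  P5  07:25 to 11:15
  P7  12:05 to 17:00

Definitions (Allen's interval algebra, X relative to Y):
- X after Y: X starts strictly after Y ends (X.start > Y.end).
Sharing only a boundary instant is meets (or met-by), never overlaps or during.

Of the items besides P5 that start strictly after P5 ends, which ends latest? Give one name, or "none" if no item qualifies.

P3

Target P5 = [07:25, 11:15].
P2 [07:00, 14:30] → contains → excluded.
P3 [14:35, 22:35] → after → candidate.
P4 [12:40, 16:40] → after → candidate.
P6 [15:10, 17:00] → after → candidate.
P7 [12:05, 17:00] → after → candidate.
Among candidates, latest end is 22:35 → P3.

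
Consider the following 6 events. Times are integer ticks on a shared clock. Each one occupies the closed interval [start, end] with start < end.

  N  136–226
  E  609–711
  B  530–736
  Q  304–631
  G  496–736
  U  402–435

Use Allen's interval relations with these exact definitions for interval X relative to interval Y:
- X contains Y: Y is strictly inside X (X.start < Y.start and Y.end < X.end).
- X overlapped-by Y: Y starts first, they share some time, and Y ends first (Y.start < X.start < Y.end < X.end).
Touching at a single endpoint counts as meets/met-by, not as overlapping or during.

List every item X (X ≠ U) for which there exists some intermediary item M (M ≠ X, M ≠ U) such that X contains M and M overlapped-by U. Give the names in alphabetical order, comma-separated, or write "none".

Target U = [402, 435].
Intermediaries M with M overlapped-by U: none.
Union: none.

none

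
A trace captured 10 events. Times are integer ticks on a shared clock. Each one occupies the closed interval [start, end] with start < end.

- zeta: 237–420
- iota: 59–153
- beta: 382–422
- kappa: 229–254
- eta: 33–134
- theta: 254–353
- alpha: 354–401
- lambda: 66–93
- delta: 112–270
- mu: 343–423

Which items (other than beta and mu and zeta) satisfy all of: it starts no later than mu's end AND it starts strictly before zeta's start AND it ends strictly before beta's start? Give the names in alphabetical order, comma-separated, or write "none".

Conditions: its start is no later than mu's end (X.start <= 423) AND its start is strictly before zeta's start (X.start < 237) AND its end is strictly before beta's start (X.end < 382).
alpha: start 354 <= 423? ✓; start 354 < 237? ✗; end 401 < 382? ✗ → no.
delta: start 112 <= 423? ✓; start 112 < 237? ✓; end 270 < 382? ✓ → yes.
eta: start 33 <= 423? ✓; start 33 < 237? ✓; end 134 < 382? ✓ → yes.
iota: start 59 <= 423? ✓; start 59 < 237? ✓; end 153 < 382? ✓ → yes.
kappa: start 229 <= 423? ✓; start 229 < 237? ✓; end 254 < 382? ✓ → yes.
lambda: start 66 <= 423? ✓; start 66 < 237? ✓; end 93 < 382? ✓ → yes.
theta: start 254 <= 423? ✓; start 254 < 237? ✗; end 353 < 382? ✓ → no.
Result: delta, eta, iota, kappa, lambda.

delta, eta, iota, kappa, lambda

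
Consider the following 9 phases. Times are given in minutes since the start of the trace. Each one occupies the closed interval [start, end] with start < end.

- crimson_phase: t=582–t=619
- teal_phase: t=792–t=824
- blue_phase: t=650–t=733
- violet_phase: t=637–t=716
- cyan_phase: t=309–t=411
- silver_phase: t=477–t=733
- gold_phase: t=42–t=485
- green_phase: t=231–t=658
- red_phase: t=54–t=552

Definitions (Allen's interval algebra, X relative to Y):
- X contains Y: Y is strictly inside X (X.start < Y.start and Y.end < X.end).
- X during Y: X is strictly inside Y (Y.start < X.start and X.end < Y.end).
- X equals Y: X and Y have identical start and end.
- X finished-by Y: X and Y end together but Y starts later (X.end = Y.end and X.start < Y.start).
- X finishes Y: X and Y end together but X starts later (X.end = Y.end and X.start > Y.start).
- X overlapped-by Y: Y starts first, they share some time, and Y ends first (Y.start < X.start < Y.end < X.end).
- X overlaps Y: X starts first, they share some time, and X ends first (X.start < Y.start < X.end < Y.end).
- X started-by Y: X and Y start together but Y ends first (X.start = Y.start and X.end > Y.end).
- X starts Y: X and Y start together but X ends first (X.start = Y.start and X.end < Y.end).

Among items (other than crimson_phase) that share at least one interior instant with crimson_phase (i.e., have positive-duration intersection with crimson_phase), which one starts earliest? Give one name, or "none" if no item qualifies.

green_phase

Target crimson_phase = [t=582, t=619].
blue_phase [t=650, t=733] → after → excluded.
cyan_phase [t=309, t=411] → before → excluded.
gold_phase [t=42, t=485] → before → excluded.
green_phase [t=231, t=658] → contains → candidate.
red_phase [t=54, t=552] → before → excluded.
silver_phase [t=477, t=733] → contains → candidate.
teal_phase [t=792, t=824] → after → excluded.
violet_phase [t=637, t=716] → after → excluded.
Among candidates, earliest start is t=231 → green_phase.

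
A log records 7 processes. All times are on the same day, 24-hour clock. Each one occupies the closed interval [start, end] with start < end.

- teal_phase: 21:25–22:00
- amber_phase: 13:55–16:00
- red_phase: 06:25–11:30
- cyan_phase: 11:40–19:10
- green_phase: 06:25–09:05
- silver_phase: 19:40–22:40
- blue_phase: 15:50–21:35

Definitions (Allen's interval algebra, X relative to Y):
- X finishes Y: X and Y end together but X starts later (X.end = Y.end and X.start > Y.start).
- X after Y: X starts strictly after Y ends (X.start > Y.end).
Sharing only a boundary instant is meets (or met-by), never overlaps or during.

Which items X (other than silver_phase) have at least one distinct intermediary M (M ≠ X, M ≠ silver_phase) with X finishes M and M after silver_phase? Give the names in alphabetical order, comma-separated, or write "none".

none

Target silver_phase = [19:40, 22:40].
Intermediaries M with M after silver_phase: none.
Union: none.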